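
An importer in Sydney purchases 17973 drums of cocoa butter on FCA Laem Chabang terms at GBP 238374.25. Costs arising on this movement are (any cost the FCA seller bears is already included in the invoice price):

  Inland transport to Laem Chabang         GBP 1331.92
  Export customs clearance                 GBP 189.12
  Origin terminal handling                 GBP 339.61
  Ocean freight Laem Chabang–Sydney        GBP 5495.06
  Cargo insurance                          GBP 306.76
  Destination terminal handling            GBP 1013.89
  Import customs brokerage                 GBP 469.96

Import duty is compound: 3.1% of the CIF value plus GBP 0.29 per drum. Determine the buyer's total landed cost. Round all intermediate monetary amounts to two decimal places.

FCA: the seller delivers export-cleared goods to the carrier; the buyer bears costs from that point.
Already in the invoice (seller's account under FCA): inland to port, export clearance — exclude.
CIF value = FCA price + origin terminal + freight + insurance = 238374.25 + 339.61 + 5495.06 + 306.76 = 244515.68
Ad valorem component: 244515.68 × 3.1% = 7579.99
Specific component: 17973 × 0.29 = 5212.17
Import duty = 7579.99 + 5212.17 = 12792.16
Buyer bears: origin terminal 339.61 + freight 5495.06 + insurance 306.76 + destination terminal 1013.89 + brokerage 469.96 + duty 12792.16 = 20417.44
Landed cost = invoice 238374.25 + 20417.44 = 258791.69

Total landed cost: GBP 258791.69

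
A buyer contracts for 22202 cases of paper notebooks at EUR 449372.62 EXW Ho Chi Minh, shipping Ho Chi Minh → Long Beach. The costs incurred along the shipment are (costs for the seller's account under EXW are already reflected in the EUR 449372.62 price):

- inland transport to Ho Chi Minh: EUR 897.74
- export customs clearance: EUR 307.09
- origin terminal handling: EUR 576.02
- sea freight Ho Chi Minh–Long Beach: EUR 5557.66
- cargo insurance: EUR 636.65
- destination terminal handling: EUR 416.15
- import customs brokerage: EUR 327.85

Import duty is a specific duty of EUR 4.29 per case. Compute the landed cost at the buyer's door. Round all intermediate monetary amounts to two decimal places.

EXW: the seller makes goods available at their premises; the buyer bears all onward costs.
CIF value = EXW price + inland to port + export clearance + origin terminal + freight + insurance = 449372.62 + 897.74 + 307.09 + 576.02 + 5557.66 + 636.65 = 457347.78
Import duty = 22202 × 4.29 = 95246.58
Buyer bears: inland to port 897.74 + export clearance 307.09 + origin terminal 576.02 + freight 5557.66 + insurance 636.65 + destination terminal 416.15 + brokerage 327.85 + duty 95246.58 = 103965.74
Landed cost = invoice 449372.62 + 103965.74 = 553338.36

Total landed cost: EUR 553338.36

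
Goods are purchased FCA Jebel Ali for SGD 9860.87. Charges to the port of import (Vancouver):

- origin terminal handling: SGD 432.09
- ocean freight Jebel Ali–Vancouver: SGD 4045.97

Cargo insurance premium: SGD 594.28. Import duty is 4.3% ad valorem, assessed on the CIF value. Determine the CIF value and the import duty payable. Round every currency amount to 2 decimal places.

CIF value: SGD 14933.21; import duty: SGD 642.13

CIF = FCA price + pre-shipment costs + freight + insurance
CIF = 9860.87 + 432.09 + 4045.97 + 594.28 = 14933.21
Import duty = 14933.21 × 4.3% = 642.13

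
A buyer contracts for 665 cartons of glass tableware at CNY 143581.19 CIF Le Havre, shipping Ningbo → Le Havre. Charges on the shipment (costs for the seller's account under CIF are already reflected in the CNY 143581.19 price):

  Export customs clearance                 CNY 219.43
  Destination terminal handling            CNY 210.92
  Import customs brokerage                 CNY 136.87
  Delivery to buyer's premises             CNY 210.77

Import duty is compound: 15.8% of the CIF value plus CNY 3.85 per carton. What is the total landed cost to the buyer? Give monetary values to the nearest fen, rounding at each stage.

Total landed cost: CNY 169385.83

CIF: the seller pays costs through ocean freight and marine insurance to the destination port.
Already in the invoice (seller's account under CIF): export clearance — exclude.
The CIF price already equals the CIF value: 143581.19
Ad valorem component: 143581.19 × 15.8% = 22685.83
Specific component: 665 × 3.85 = 2560.25
Import duty = 22685.83 + 2560.25 = 25246.08
Buyer bears: destination terminal 210.92 + brokerage 136.87 + delivery 210.77 + duty 25246.08 = 25804.64
Landed cost = invoice 143581.19 + 25804.64 = 169385.83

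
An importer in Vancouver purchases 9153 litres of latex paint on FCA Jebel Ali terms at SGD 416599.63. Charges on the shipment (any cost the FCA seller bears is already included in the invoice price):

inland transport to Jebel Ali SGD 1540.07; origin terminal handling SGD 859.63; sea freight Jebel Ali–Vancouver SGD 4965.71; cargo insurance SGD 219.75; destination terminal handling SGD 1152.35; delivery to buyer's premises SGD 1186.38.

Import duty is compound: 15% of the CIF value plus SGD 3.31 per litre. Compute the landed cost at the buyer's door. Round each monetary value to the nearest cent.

FCA: the seller delivers export-cleared goods to the carrier; the buyer bears costs from that point.
Already in the invoice (seller's account under FCA): inland to port — exclude.
CIF value = FCA price + origin terminal + freight + insurance = 416599.63 + 859.63 + 4965.71 + 219.75 = 422644.72
Ad valorem component: 422644.72 × 15% = 63396.71
Specific component: 9153 × 3.31 = 30296.43
Import duty = 63396.71 + 30296.43 = 93693.14
Buyer bears: origin terminal 859.63 + freight 4965.71 + insurance 219.75 + destination terminal 1152.35 + delivery 1186.38 + duty 93693.14 = 102076.96
Landed cost = invoice 416599.63 + 102076.96 = 518676.59

Total landed cost: SGD 518676.59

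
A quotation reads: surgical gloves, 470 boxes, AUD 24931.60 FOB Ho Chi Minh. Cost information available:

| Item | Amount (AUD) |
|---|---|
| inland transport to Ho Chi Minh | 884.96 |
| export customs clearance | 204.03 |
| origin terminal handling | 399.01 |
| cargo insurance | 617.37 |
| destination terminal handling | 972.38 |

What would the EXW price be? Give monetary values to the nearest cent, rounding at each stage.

Not relevant to the conversion: insurance, destination terminal — on the buyer under both terms; not part of either seller's price.
From FOB to EXW, the seller no longer bears: inland to port, export clearance, origin terminal.
EXW price = 24931.60 − 884.96 − 204.03 − 399.01 = 23443.60

EXW price: AUD 23443.60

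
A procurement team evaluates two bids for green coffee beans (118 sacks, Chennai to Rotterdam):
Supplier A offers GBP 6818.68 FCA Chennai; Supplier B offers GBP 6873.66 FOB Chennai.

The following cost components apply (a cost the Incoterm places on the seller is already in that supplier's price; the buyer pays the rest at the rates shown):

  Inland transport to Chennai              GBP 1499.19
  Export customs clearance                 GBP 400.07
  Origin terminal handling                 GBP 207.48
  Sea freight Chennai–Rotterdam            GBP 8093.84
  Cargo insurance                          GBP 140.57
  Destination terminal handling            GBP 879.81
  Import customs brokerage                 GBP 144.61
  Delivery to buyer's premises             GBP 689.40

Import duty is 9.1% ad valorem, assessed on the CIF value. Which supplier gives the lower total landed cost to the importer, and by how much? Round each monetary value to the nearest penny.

Supplier B is cheaper by GBP 166.38

Supplier A (FCA):
CIF value = FCA price + origin terminal + freight + insurance = 6818.68 + 207.48 + 8093.84 + 140.57 = 15260.57
Import duty = 15260.57 × 9.1% = 1388.71
Buyer bears (A): 207.48 + 8093.84 + 140.57 + 879.81 + 144.61 + 689.40 = 10155.71
Landed cost (A) = invoice 6818.68 + 10155.71 + duty 1388.71 = 18363.10
Supplier B (FOB):
CIF value = FOB price + freight + insurance = 6873.66 + 8093.84 + 140.57 = 15108.07
Import duty = 15108.07 × 9.1% = 1374.83
Buyer bears (B): 8093.84 + 140.57 + 879.81 + 144.61 + 689.40 = 9948.23
Landed cost (B) = invoice 6873.66 + 9948.23 + duty 1374.83 = 18196.72
Difference = |18363.10 − 18196.72| = 166.38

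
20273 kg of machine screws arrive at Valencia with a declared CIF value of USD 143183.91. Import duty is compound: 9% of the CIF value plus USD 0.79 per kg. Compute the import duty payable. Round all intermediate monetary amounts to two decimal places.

Import duty: USD 28902.22

Ad valorem component: 143183.91 × 9% = 12886.55
Specific component: 20273 × 0.79 = 16015.67
Import duty = 12886.55 + 16015.67 = 28902.22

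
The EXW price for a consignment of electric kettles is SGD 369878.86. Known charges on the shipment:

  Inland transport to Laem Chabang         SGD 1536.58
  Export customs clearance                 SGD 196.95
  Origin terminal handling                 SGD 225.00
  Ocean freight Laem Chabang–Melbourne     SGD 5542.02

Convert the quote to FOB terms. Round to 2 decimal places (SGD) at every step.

FOB price: SGD 371837.39

Not relevant to the conversion: freight — on the buyer under both terms; not part of either seller's price.
From EXW to FOB, the seller additionally bears: inland to port, export clearance, origin terminal.
FOB price = 369878.86 + 1536.58 + 196.95 + 225.00 = 371837.39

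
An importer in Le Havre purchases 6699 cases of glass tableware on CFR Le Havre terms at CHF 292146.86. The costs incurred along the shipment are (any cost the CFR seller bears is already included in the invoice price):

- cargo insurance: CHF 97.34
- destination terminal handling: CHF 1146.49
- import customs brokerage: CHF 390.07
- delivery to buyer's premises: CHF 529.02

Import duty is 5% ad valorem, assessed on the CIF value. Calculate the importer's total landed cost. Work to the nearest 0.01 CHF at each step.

Total landed cost: CHF 308921.99

CFR: the seller pays costs through ocean freight to the destination port, but not insurance.
CIF value = CFR price + insurance = 292146.86 + 97.34 = 292244.20
Import duty = 292244.20 × 5% = 14612.21
Buyer bears: insurance 97.34 + destination terminal 1146.49 + brokerage 390.07 + delivery 529.02 + duty 14612.21 = 16775.13
Landed cost = invoice 292146.86 + 16775.13 = 308921.99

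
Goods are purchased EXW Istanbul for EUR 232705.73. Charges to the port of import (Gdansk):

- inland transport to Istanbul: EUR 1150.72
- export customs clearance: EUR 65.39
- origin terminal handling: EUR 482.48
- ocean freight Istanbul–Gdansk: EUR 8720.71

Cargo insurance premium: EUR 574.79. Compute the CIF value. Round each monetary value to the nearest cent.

CIF = EXW price + pre-shipment costs + freight + insurance
CIF = 232705.73 + 1150.72 + 65.39 + 482.48 + 8720.71 + 574.79 = 243699.82

CIF value: EUR 243699.82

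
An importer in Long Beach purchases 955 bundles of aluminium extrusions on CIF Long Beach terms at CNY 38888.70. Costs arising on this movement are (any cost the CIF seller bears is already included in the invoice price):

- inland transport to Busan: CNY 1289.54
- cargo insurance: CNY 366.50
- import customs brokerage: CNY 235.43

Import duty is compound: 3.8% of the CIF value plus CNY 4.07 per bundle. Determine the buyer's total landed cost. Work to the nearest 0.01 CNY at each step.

Total landed cost: CNY 44488.75

CIF: the seller pays costs through ocean freight and marine insurance to the destination port.
Already in the invoice (seller's account under CIF): inland to port, insurance — exclude.
The CIF price already equals the CIF value: 38888.70
Ad valorem component: 38888.70 × 3.8% = 1477.77
Specific component: 955 × 4.07 = 3886.85
Import duty = 1477.77 + 3886.85 = 5364.62
Buyer bears: brokerage 235.43 + duty 5364.62 = 5600.05
Landed cost = invoice 38888.70 + 5600.05 = 44488.75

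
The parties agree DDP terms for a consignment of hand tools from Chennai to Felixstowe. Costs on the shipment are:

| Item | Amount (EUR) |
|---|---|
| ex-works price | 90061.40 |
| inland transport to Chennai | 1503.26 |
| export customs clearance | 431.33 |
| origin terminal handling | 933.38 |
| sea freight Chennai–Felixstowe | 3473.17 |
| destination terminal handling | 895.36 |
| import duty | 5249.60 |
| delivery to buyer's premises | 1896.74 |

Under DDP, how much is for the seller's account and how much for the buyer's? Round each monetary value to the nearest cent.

DDP: the seller bears all costs including import duty.
Seller's account: goods 90061.40 + inland to port 1503.26 + export clearance 431.33 + origin terminal 933.38 + freight 3473.17 + destination terminal 895.36 + duty 5249.60 + delivery 1896.74 = 104444.24
Buyer's account: 0.00

Seller: EUR 104444.24; buyer: EUR 0.00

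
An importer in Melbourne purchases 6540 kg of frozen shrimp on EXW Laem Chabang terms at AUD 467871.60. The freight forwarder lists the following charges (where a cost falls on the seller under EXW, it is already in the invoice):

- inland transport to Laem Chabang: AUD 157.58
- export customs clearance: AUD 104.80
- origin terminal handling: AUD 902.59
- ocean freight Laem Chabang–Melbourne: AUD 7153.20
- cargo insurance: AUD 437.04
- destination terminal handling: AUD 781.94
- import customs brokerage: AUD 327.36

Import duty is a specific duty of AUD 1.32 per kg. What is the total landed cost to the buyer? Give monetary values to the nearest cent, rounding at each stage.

EXW: the seller makes goods available at their premises; the buyer bears all onward costs.
CIF value = EXW price + inland to port + export clearance + origin terminal + freight + insurance = 467871.60 + 157.58 + 104.80 + 902.59 + 7153.20 + 437.04 = 476626.81
Import duty = 6540 × 1.32 = 8632.80
Buyer bears: inland to port 157.58 + export clearance 104.80 + origin terminal 902.59 + freight 7153.20 + insurance 437.04 + destination terminal 781.94 + brokerage 327.36 + duty 8632.80 = 18497.31
Landed cost = invoice 467871.60 + 18497.31 = 486368.91

Total landed cost: AUD 486368.91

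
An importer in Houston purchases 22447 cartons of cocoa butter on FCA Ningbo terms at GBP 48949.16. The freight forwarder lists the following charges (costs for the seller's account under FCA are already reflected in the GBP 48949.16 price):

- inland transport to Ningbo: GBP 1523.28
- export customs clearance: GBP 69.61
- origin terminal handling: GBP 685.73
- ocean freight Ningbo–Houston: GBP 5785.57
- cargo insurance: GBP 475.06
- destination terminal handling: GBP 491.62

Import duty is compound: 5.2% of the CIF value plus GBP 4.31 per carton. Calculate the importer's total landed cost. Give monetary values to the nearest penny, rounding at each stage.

FCA: the seller delivers export-cleared goods to the carrier; the buyer bears costs from that point.
Already in the invoice (seller's account under FCA): inland to port, export clearance — exclude.
CIF value = FCA price + origin terminal + freight + insurance = 48949.16 + 685.73 + 5785.57 + 475.06 = 55895.52
Ad valorem component: 55895.52 × 5.2% = 2906.57
Specific component: 22447 × 4.31 = 96746.57
Import duty = 2906.57 + 96746.57 = 99653.14
Buyer bears: origin terminal 685.73 + freight 5785.57 + insurance 475.06 + destination terminal 491.62 + duty 99653.14 = 107091.12
Landed cost = invoice 48949.16 + 107091.12 = 156040.28

Total landed cost: GBP 156040.28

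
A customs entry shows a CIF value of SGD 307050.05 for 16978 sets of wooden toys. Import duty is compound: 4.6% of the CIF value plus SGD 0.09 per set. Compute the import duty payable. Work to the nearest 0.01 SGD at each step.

Ad valorem component: 307050.05 × 4.6% = 14124.30
Specific component: 16978 × 0.09 = 1528.02
Import duty = 14124.30 + 1528.02 = 15652.32

Import duty: SGD 15652.32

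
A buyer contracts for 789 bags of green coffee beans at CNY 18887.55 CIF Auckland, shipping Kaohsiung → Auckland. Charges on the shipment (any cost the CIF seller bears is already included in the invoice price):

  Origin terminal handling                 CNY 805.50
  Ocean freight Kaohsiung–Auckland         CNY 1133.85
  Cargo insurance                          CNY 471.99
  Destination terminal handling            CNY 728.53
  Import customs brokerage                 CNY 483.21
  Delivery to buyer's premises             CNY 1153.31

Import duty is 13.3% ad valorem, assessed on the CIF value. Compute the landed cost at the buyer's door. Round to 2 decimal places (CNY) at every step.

CIF: the seller pays costs through ocean freight and marine insurance to the destination port.
Already in the invoice (seller's account under CIF): origin terminal, freight, insurance — exclude.
The CIF price already equals the CIF value: 18887.55
Import duty = 18887.55 × 13.3% = 2512.04
Buyer bears: destination terminal 728.53 + brokerage 483.21 + delivery 1153.31 + duty 2512.04 = 4877.09
Landed cost = invoice 18887.55 + 4877.09 = 23764.64

Total landed cost: CNY 23764.64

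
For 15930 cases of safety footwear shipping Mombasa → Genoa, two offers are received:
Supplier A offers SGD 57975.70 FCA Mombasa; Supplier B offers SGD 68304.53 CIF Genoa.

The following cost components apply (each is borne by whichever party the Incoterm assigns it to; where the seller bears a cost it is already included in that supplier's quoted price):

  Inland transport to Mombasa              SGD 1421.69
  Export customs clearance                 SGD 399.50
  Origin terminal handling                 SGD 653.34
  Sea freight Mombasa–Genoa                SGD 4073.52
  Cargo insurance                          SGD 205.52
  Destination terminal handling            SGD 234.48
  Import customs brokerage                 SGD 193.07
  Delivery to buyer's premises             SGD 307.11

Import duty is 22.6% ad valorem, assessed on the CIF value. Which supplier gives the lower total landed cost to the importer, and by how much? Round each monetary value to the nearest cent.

Supplier A is cheaper by SGD 6616.04

Supplier A (FCA):
CIF value = FCA price + origin terminal + freight + insurance = 57975.70 + 653.34 + 4073.52 + 205.52 = 62908.08
Import duty = 62908.08 × 22.6% = 14217.23
Buyer bears (A): 653.34 + 4073.52 + 205.52 + 234.48 + 193.07 + 307.11 = 5667.04
Landed cost (A) = invoice 57975.70 + 5667.04 + duty 14217.23 = 77859.97
Supplier B (CIF):
The CIF price already equals the CIF value: 68304.53
Import duty = 68304.53 × 22.6% = 15436.82
Buyer bears (B): 234.48 + 193.07 + 307.11 = 734.66
Landed cost (B) = invoice 68304.53 + 734.66 + duty 15436.82 = 84476.01
Difference = |77859.97 − 84476.01| = 6616.04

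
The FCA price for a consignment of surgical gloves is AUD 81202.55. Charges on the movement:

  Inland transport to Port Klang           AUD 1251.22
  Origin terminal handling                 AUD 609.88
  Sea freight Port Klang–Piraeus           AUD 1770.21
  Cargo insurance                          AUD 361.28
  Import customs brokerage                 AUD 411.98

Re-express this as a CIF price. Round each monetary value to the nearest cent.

CIF price: AUD 83943.92

Not relevant to the conversion: inland to port — on the seller under both FCA and CIF; already in the FCA price and stays in the CIF price. brokerage — on the buyer under both terms; not part of either seller's price.
From FCA to CIF, the seller additionally bears: origin terminal, freight, insurance.
CIF price = 81202.55 + 609.88 + 1770.21 + 361.28 = 83943.92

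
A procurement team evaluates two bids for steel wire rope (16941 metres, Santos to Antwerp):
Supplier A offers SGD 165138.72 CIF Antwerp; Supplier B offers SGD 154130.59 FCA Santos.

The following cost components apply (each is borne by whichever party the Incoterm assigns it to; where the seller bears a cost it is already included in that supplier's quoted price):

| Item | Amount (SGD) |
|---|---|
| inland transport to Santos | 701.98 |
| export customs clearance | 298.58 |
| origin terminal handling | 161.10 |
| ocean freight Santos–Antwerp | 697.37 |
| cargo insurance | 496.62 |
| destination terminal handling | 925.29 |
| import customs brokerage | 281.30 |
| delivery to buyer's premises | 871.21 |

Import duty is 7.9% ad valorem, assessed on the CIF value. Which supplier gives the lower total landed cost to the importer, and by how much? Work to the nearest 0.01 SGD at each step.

Supplier A (CIF):
The CIF price already equals the CIF value: 165138.72
Import duty = 165138.72 × 7.9% = 13045.96
Buyer bears (A): 925.29 + 281.30 + 871.21 = 2077.80
Landed cost (A) = invoice 165138.72 + 2077.80 + duty 13045.96 = 180262.48
Supplier B (FCA):
CIF value = FCA price + origin terminal + freight + insurance = 154130.59 + 161.10 + 697.37 + 496.62 = 155485.68
Import duty = 155485.68 × 7.9% = 12283.37
Buyer bears (B): 161.10 + 697.37 + 496.62 + 925.29 + 281.30 + 871.21 = 3432.89
Landed cost (B) = invoice 154130.59 + 3432.89 + duty 12283.37 = 169846.85
Difference = |180262.48 − 169846.85| = 10415.63

Supplier B is cheaper by SGD 10415.63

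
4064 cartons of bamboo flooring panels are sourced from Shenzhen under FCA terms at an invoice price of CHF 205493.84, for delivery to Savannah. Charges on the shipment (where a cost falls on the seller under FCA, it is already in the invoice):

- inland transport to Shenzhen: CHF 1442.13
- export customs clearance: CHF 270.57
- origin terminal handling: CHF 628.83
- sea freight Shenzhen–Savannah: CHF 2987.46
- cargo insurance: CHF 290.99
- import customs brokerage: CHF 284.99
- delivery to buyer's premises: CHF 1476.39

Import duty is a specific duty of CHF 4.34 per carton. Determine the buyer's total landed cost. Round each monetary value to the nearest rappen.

Total landed cost: CHF 228800.26

FCA: the seller delivers export-cleared goods to the carrier; the buyer bears costs from that point.
Already in the invoice (seller's account under FCA): inland to port, export clearance — exclude.
CIF value = FCA price + origin terminal + freight + insurance = 205493.84 + 628.83 + 2987.46 + 290.99 = 209401.12
Import duty = 4064 × 4.34 = 17637.76
Buyer bears: origin terminal 628.83 + freight 2987.46 + insurance 290.99 + brokerage 284.99 + delivery 1476.39 + duty 17637.76 = 23306.42
Landed cost = invoice 205493.84 + 23306.42 = 228800.26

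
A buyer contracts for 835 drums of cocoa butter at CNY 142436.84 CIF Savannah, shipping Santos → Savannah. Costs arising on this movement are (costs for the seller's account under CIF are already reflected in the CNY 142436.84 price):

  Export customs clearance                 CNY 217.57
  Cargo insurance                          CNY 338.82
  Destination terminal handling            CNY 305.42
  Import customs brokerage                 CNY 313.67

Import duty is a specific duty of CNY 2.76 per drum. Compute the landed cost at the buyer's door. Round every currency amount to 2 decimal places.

CIF: the seller pays costs through ocean freight and marine insurance to the destination port.
Already in the invoice (seller's account under CIF): export clearance, insurance — exclude.
The CIF price already equals the CIF value: 142436.84
Import duty = 835 × 2.76 = 2304.60
Buyer bears: destination terminal 305.42 + brokerage 313.67 + duty 2304.60 = 2923.69
Landed cost = invoice 142436.84 + 2923.69 = 145360.53

Total landed cost: CNY 145360.53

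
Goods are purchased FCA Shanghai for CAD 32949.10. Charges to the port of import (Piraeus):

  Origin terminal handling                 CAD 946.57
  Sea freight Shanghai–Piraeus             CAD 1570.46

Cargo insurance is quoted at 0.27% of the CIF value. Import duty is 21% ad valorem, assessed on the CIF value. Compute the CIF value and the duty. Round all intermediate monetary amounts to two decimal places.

CIF value: CAD 35562.15; import duty: CAD 7468.05

Let C be the CIF value. C = FCA price + pre-shipment costs + freight + 0.27% × C
C − 0.27% × C = 32949.10 + 946.57 + 1570.46
0.9973 × C = 35466.13
C = 35466.13 / 0.9973 = 35562.15
Insurance premium = 0.27% × 35562.15 = 96.02
Import duty = 35562.15 × 21% = 7468.05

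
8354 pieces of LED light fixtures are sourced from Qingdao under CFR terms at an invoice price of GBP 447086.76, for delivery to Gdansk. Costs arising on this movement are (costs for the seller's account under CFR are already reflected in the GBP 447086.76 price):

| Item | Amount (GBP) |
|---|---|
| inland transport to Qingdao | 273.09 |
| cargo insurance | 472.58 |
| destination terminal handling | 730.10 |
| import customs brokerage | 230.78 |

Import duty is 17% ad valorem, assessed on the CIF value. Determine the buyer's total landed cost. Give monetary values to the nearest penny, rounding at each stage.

CFR: the seller pays costs through ocean freight to the destination port, but not insurance.
Already in the invoice (seller's account under CFR): inland to port — exclude.
CIF value = CFR price + insurance = 447086.76 + 472.58 = 447559.34
Import duty = 447559.34 × 17% = 76085.09
Buyer bears: insurance 472.58 + destination terminal 730.10 + brokerage 230.78 + duty 76085.09 = 77518.55
Landed cost = invoice 447086.76 + 77518.55 = 524605.31

Total landed cost: GBP 524605.31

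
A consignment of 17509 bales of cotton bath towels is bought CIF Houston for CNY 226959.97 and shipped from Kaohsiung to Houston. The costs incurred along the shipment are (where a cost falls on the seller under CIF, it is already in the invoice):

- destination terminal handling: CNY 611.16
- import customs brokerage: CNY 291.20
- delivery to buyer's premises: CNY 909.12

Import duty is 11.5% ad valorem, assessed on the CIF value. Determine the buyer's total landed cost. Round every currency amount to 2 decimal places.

Total landed cost: CNY 254871.85

CIF: the seller pays costs through ocean freight and marine insurance to the destination port.
The CIF price already equals the CIF value: 226959.97
Import duty = 226959.97 × 11.5% = 26100.40
Buyer bears: destination terminal 611.16 + brokerage 291.20 + delivery 909.12 + duty 26100.40 = 27911.88
Landed cost = invoice 226959.97 + 27911.88 = 254871.85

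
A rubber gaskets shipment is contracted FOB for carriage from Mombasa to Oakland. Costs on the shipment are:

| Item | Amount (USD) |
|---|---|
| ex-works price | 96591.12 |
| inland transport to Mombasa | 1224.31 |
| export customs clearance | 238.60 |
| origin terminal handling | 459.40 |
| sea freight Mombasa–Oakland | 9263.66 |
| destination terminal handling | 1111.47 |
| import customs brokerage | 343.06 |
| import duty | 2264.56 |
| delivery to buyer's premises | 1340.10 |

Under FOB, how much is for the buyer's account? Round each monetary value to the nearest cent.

FOB: the seller bears costs until goods are on board at the origin port; the buyer bears freight, insurance and all costs thereafter.
Seller's account: goods 96591.12 + inland to port 1224.31 + export clearance 238.60 + origin terminal 459.40 = 98513.43
Buyer's account: freight 9263.66 + destination terminal 1111.47 + brokerage 343.06 + duty 2264.56 + delivery 1340.10 = 14322.85

Buyer's account: USD 14322.85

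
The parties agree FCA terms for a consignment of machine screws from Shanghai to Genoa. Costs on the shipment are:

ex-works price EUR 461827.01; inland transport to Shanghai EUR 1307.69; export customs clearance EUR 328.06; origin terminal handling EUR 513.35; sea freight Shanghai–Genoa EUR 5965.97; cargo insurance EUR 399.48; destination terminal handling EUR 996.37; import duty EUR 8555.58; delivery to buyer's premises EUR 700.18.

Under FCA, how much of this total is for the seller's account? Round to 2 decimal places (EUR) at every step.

FCA: the seller delivers export-cleared goods to the carrier; the buyer bears costs from that point.
Seller's account: goods 461827.01 + inland to port 1307.69 + export clearance 328.06 = 463462.76
Buyer's account: origin terminal 513.35 + freight 5965.97 + insurance 399.48 + destination terminal 996.37 + duty 8555.58 + delivery 700.18 = 17130.93

Seller's account: EUR 463462.76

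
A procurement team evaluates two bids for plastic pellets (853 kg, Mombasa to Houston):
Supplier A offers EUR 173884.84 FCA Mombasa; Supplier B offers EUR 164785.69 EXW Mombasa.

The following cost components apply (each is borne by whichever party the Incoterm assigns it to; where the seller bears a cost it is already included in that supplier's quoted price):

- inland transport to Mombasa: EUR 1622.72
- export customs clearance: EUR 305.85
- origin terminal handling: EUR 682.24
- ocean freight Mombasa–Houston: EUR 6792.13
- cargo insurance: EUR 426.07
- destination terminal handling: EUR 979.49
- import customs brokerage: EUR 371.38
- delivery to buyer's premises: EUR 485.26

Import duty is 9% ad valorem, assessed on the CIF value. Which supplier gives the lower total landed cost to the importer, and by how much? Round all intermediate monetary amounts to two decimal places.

Supplier B is cheaper by EUR 7815.94

Supplier A (FCA):
CIF value = FCA price + origin terminal + freight + insurance = 173884.84 + 682.24 + 6792.13 + 426.07 = 181785.28
Import duty = 181785.28 × 9% = 16360.68
Buyer bears (A): 682.24 + 6792.13 + 426.07 + 979.49 + 371.38 + 485.26 = 9736.57
Landed cost (A) = invoice 173884.84 + 9736.57 + duty 16360.68 = 199982.09
Supplier B (EXW):
CIF value = EXW price + inland to port + export clearance + origin terminal + freight + insurance = 164785.69 + 1622.72 + 305.85 + 682.24 + 6792.13 + 426.07 = 174614.70
Import duty = 174614.70 × 9% = 15715.32
Buyer bears (B): 1622.72 + 305.85 + 682.24 + 6792.13 + 426.07 + 979.49 + 371.38 + 485.26 = 11665.14
Landed cost (B) = invoice 164785.69 + 11665.14 + duty 15715.32 = 192166.15
Difference = |199982.09 − 192166.15| = 7815.94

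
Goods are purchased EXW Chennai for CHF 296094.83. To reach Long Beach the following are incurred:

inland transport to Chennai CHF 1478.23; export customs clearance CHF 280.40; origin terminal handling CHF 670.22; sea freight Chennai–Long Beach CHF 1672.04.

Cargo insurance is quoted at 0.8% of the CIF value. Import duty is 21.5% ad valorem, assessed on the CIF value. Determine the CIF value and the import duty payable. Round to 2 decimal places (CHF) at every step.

Let C be the CIF value. C = EXW price + pre-shipment costs + freight + 0.8% × C
C − 0.8% × C = 296094.83 + 1478.23 + 280.40 + 670.22 + 1672.04
0.992 × C = 300195.72
C = 300195.72 / 0.992 = 302616.65
Insurance premium = 0.8% × 302616.65 = 2420.93
Import duty = 302616.65 × 21.5% = 65062.58

CIF value: CHF 302616.65; import duty: CHF 65062.58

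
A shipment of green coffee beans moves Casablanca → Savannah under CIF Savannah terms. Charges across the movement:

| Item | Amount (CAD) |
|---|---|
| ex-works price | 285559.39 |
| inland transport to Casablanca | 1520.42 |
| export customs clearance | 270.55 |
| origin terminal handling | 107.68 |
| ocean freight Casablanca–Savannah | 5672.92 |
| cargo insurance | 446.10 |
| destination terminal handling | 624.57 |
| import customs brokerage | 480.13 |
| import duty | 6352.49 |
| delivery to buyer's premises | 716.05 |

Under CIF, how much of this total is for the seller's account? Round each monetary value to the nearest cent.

Seller's account: CAD 293577.06

CIF: the seller pays costs through ocean freight and marine insurance to the destination port.
Seller's account: goods 285559.39 + inland to port 1520.42 + export clearance 270.55 + origin terminal 107.68 + freight 5672.92 + insurance 446.10 = 293577.06
Buyer's account: destination terminal 624.57 + brokerage 480.13 + duty 6352.49 + delivery 716.05 = 8173.24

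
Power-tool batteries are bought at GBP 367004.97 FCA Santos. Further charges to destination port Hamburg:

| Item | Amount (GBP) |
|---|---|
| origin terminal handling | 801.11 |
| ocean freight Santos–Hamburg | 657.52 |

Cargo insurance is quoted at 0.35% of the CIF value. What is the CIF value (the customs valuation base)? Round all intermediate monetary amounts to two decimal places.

Let C be the CIF value. C = FCA price + pre-shipment costs + freight + 0.35% × C
C − 0.35% × C = 367004.97 + 801.11 + 657.52
0.9965 × C = 368463.60
C = 368463.60 / 0.9965 = 369757.75
Insurance premium = 0.35% × 369757.75 = 1294.15

CIF value: GBP 369757.75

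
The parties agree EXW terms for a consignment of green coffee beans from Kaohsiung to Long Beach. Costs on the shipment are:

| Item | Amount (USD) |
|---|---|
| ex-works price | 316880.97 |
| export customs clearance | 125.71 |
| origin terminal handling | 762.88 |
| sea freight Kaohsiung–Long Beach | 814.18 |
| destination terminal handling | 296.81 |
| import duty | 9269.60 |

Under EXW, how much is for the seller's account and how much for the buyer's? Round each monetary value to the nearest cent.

Seller: USD 316880.97; buyer: USD 11269.18

EXW: the seller makes goods available at their premises; the buyer bears all onward costs.
Seller's account: goods 316880.97 = 316880.97
Buyer's account: export clearance 125.71 + origin terminal 762.88 + freight 814.18 + destination terminal 296.81 + duty 9269.60 = 11269.18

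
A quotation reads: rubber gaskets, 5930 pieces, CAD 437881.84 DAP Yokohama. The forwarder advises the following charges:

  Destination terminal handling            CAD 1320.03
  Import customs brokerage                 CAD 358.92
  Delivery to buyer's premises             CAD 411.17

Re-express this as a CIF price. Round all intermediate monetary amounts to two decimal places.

Not relevant to the conversion: brokerage — on the buyer under both terms; not part of either seller's price.
From DAP to CIF, the seller no longer bears: destination terminal, delivery.
CIF price = 437881.84 − 1320.03 − 411.17 = 436150.64

CIF price: CAD 436150.64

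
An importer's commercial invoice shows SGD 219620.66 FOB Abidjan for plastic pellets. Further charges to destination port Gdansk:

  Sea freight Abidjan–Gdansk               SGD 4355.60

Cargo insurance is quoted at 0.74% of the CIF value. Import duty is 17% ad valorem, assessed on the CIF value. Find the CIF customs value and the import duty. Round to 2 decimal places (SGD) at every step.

Let C be the CIF value. C = FOB price + freight + 0.74% × C
C − 0.74% × C = 219620.66 + 4355.60
0.9926 × C = 223976.26
C = 223976.26 / 0.9926 = 225646.04
Insurance premium = 0.74% × 225646.04 = 1669.78
Import duty = 225646.04 × 17% = 38359.83

CIF value: SGD 225646.04; import duty: SGD 38359.83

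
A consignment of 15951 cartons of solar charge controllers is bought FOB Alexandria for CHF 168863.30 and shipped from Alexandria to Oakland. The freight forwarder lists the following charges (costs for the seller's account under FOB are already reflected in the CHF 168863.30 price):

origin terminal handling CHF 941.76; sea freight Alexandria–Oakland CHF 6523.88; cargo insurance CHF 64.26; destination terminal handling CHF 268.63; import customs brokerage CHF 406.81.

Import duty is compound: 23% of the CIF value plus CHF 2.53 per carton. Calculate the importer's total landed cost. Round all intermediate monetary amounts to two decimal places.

Total landed cost: CHF 256836.74

FOB: the seller bears costs until goods are on board at the origin port; the buyer bears freight, insurance and all costs thereafter.
Already in the invoice (seller's account under FOB): origin terminal — exclude.
CIF value = FOB price + freight + insurance = 168863.30 + 6523.88 + 64.26 = 175451.44
Ad valorem component: 175451.44 × 23% = 40353.83
Specific component: 15951 × 2.53 = 40356.03
Import duty = 40353.83 + 40356.03 = 80709.86
Buyer bears: freight 6523.88 + insurance 64.26 + destination terminal 268.63 + brokerage 406.81 + duty 80709.86 = 87973.44
Landed cost = invoice 168863.30 + 87973.44 = 256836.74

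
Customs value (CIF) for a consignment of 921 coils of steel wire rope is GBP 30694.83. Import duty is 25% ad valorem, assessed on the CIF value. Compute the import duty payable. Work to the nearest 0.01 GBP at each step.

Import duty = 30694.83 × 25% = 7673.71

Import duty: GBP 7673.71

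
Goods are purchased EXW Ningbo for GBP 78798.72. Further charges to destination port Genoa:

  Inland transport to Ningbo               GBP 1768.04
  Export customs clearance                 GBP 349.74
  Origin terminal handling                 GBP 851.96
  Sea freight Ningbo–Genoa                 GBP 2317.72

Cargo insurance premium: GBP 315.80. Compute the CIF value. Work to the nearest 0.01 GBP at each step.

CIF = EXW price + pre-shipment costs + freight + insurance
CIF = 78798.72 + 1768.04 + 349.74 + 851.96 + 2317.72 + 315.80 = 84401.98

CIF value: GBP 84401.98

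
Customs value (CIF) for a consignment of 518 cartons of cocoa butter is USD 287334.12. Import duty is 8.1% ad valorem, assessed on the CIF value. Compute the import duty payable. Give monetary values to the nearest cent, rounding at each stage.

Import duty = 287334.12 × 8.1% = 23274.06

Import duty: USD 23274.06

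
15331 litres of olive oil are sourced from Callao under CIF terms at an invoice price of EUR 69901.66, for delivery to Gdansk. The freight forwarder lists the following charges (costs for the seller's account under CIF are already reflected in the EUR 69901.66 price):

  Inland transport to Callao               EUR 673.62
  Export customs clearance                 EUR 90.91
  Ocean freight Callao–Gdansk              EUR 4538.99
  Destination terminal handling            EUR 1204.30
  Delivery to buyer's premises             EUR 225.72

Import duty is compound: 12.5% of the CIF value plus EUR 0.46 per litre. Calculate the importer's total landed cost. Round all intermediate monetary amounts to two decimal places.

Total landed cost: EUR 87121.65

CIF: the seller pays costs through ocean freight and marine insurance to the destination port.
Already in the invoice (seller's account under CIF): inland to port, export clearance, freight — exclude.
The CIF price already equals the CIF value: 69901.66
Ad valorem component: 69901.66 × 12.5% = 8737.71
Specific component: 15331 × 0.46 = 7052.26
Import duty = 8737.71 + 7052.26 = 15789.97
Buyer bears: destination terminal 1204.30 + delivery 225.72 + duty 15789.97 = 17219.99
Landed cost = invoice 69901.66 + 17219.99 = 87121.65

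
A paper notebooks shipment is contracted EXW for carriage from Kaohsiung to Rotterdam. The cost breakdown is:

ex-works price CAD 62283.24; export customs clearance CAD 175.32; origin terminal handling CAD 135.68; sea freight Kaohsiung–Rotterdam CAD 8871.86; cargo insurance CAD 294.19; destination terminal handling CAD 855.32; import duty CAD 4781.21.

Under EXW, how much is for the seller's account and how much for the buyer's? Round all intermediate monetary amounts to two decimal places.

EXW: the seller makes goods available at their premises; the buyer bears all onward costs.
Seller's account: goods 62283.24 = 62283.24
Buyer's account: export clearance 175.32 + origin terminal 135.68 + freight 8871.86 + insurance 294.19 + destination terminal 855.32 + duty 4781.21 = 15113.58

Seller: CAD 62283.24; buyer: CAD 15113.58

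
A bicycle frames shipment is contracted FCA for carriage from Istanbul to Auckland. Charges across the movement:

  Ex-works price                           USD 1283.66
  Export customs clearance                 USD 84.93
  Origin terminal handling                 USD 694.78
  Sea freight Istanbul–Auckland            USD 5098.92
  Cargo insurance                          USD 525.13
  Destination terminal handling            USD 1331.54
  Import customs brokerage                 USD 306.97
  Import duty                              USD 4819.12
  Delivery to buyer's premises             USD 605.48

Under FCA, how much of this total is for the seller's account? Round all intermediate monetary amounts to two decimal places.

FCA: the seller delivers export-cleared goods to the carrier; the buyer bears costs from that point.
Seller's account: goods 1283.66 + export clearance 84.93 = 1368.59
Buyer's account: origin terminal 694.78 + freight 5098.92 + insurance 525.13 + destination terminal 1331.54 + brokerage 306.97 + duty 4819.12 + delivery 605.48 = 13381.94

Seller's account: USD 1368.59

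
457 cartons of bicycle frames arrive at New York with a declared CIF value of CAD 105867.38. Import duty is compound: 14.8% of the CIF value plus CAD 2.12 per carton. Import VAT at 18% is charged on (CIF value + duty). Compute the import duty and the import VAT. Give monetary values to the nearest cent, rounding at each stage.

Ad valorem component: 105867.38 × 14.8% = 15668.37
Specific component: 457 × 2.12 = 968.84
Import duty = 15668.37 + 968.84 = 16637.21
VAT base = CIF + duty = 105867.38 + 16637.21 = 122504.59
Import VAT = 122504.59 × 18% = 22050.83

Import duty: CAD 16637.21; import VAT: CAD 22050.83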